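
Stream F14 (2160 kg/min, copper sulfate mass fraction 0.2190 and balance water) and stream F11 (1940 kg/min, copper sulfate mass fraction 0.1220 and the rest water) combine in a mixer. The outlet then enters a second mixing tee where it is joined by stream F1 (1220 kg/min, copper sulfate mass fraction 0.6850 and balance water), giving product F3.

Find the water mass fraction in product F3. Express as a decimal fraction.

Overall, product flow = 5320 kg/min.
water in = 2160×0.781 + 1940×0.878 + 1220×0.315 = 3774.6 kg/min.
water fraction in F3 = 0.7095.

0.7095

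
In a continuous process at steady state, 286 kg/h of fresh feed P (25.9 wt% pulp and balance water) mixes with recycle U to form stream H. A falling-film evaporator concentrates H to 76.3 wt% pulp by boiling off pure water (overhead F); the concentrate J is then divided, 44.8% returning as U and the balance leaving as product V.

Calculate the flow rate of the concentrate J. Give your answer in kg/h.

Overall pulp balance (none leaves overhead): pulp in fresh feed = pulp in product, i.e. 286×0.259 = (1−0.448)·J·0.763.
J = 74.074/(0.763×0.552) = 175.87 kg/h.

175.9 kg/h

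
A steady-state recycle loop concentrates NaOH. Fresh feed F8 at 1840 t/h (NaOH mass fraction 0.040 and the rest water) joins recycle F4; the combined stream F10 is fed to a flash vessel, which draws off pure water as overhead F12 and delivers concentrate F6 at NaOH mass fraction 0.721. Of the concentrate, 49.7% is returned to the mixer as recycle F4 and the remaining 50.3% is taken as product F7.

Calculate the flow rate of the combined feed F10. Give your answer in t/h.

Overall NaOH balance (none leaves overhead): NaOH in fresh feed = NaOH in product, i.e. 1840×0.040 = (1−0.497)·F6·0.721.
F6 = 73.6/(0.721×0.503) = 202.94 t/h.
Recycle F4 = 0.497×202.94 = 100.86 t/h.
Combined feed F10 = 1840 + 100.86 = 1940.9 t/h.

1941 t/h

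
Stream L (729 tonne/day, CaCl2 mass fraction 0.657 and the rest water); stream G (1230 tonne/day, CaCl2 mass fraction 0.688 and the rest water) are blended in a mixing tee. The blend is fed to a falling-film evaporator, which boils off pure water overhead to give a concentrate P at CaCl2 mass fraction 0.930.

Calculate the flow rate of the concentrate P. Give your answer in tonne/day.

1425 tonne/day

CaCl2 entering = 729×0.657 + 1230×0.688 = 1325.2 tonne/day.
All CaCl2 reports to P, so P = 1325.2/0.930 = 1424.9 tonne/day.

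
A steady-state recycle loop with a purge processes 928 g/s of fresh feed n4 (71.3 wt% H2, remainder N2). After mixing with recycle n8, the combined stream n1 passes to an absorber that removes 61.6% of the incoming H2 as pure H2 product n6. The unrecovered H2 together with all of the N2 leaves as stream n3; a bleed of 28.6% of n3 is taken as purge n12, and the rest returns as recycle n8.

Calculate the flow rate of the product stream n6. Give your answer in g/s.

H2 in n1: m_A = 928×0.713 + (1−0.286)·(1−0.616)·m_A, so m_A = 661.66/0.7258 = 911.6 g/s.
Product n6 = 0.616×911.6 = 561.55 g/s.

561.5 g/s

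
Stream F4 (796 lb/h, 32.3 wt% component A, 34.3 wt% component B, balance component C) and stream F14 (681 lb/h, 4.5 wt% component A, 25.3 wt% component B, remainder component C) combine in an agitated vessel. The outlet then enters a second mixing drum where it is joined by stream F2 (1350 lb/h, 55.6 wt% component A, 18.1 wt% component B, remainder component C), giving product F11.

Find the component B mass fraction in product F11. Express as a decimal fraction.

Overall, product flow = 2827 lb/h.
component B in = 796×0.343 + 681×0.253 + 1350×0.181 = 689.67 lb/h.
component B fraction in F11 = 0.2440.

0.2440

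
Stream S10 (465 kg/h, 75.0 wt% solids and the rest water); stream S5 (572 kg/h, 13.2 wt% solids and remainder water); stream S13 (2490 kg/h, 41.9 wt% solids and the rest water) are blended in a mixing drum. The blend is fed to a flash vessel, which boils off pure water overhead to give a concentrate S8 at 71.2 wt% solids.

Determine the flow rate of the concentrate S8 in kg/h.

2061 kg/h

solids entering = 465×0.750 + 572×0.132 + 2490×0.419 = 1467.6 kg/h.
All solids reports to S8, so S8 = 1467.6/0.712 = 2061.2 kg/h.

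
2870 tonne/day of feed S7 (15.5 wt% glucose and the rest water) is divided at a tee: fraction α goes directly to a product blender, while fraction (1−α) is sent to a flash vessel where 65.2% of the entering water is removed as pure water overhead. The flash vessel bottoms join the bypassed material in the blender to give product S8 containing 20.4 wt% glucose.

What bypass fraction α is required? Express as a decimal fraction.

0.564

All 2870×0.155 = 444.85 tonne/day of glucose reaches S8, so S8 = 444.85/0.204 = 2180.6 tonne/day and vapour = 689.36 tonne/day.
The evaporator receives (1−α)·2870 of feed at 0.845 water and removes 0.652 of that water:
0.652×0.845×(1−α)×2870 = 689.36
(1−α) = 689.36/1581.2 = 0.4360;  α = 0.5640.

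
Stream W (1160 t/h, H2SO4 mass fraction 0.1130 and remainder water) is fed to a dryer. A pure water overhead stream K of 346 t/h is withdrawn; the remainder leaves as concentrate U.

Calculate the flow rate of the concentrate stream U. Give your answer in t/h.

814 t/h

Concentrate = 1160 − 346 = 814 t/h.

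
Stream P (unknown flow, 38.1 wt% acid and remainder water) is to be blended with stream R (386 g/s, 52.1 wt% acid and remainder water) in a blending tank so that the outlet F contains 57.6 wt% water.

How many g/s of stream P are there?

870.7 g/s

Let P be the unknown flow. Total out = 386 + P.
water balance: 184.89 + 0.619·P = 0.576·(386 + P)
(0.619 − 0.576)·P = 0.576×386 − 184.89 = 37.442
P = 37.442 / 0.043 = 870.74 g/s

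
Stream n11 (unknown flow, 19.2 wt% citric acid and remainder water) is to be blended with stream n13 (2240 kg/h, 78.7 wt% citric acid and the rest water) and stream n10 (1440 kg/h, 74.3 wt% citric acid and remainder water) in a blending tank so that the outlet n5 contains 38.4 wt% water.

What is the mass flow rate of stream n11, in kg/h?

1335 kg/h

Let n11 be the unknown flow. Total out = 3680 + n11.
water balance: 847.2 + 0.808·n11 = 0.384·(3680 + n11)
(0.808 − 0.384)·n11 = 0.384×3680 − 847.2 = 565.92
n11 = 565.92 / 0.424 = 1334.7 kg/h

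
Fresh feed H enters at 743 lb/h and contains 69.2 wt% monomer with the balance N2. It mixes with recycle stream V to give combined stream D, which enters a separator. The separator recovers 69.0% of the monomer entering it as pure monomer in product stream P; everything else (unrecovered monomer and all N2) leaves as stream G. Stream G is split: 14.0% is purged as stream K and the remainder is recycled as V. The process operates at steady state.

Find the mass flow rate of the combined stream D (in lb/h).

N2 enters only via H and leaves only via the purge: 743×0.308 = 0.140×(N2 in G), and the separator passes all N2, so N2 in D = N2 in G = 1634.6 lb/h.
monomer in D: m_A = 743×0.692 + (1−0.140)·(1−0.690)·m_A, so m_A = 514.16/0.7334 = 701.06 lb/h.
D = 701.06 + 1634.6 = 2335.7 lb/h.

2336 lb/h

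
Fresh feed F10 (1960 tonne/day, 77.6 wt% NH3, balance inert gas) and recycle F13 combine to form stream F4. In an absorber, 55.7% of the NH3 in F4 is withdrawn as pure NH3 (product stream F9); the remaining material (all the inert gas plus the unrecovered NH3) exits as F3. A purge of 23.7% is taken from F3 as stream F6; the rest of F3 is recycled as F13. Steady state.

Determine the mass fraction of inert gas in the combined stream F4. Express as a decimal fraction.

inert gas enters only via F10 and leaves only via the purge: 1960×0.224 = 0.237×(inert gas in F3), and the absorber passes all inert gas, so inert gas in F4 = inert gas in F3 = 1852.5 tonne/day.
NH3 in F4: m_A = 1960×0.776 + (1−0.237)·(1−0.557)·m_A, so m_A = 1521/0.6620 = 2297.6 tonne/day.
F4 = 2297.6 + 1852.5 = 4150 tonne/day.
inert gas fraction in F4 = 1852.5/4150 = 0.4464.

0.4464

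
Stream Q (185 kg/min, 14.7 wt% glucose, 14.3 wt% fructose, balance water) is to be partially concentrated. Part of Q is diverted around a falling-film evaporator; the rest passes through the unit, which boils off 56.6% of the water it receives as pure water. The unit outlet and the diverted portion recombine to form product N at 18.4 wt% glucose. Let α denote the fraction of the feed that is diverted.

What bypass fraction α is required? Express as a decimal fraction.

0.500

All 185×0.147 = 27.195 kg/min of glucose reaches N, so N = 27.195/0.184 = 147.8 kg/min and vapour = 37.201 kg/min.
The evaporator receives (1−α)·185 of feed at 0.710 water and removes 0.566 of that water:
0.566×0.710×(1−α)×185 = 37.201
(1−α) = 37.201/74.344 = 0.5004;  α = 0.4996.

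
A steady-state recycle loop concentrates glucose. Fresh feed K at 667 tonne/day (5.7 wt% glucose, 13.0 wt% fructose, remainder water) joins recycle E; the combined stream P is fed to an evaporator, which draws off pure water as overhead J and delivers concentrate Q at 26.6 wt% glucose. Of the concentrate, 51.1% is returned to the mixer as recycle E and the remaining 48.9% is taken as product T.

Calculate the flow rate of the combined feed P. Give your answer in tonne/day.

Overall glucose balance (none leaves overhead): glucose in fresh feed = glucose in product, i.e. 667×0.057 = (1−0.511)·Q·0.266.
Q = 38.019/(0.266×0.489) = 292.29 tonne/day.
Recycle E = 0.511×292.29 = 149.36 tonne/day.
Combined feed P = 667 + 149.36 = 816.36 tonne/day.

816.4 tonne/day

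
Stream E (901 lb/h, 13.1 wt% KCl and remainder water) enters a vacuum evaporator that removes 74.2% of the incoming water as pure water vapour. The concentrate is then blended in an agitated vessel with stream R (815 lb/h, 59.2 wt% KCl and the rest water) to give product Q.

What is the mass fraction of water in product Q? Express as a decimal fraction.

Vapour removed = 0.742×0.869×901 = 580.96 lb/h; concentrate = 320.04 lb/h.
water reaching the mixer = 202.01 (from concentrate) + 815×0.408 = 534.53 lb/h.
Product flow = 320.04 + 815 = 1135 lb/h; water fraction = 0.471.

0.471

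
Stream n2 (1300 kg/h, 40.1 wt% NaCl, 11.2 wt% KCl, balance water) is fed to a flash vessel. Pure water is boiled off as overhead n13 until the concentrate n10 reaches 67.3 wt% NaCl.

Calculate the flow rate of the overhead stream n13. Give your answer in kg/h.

525.4 kg/h

NaCl is conserved: 1300×0.401 = 521.3 kg/h all reports to the concentrate.
Concentrate = 521.3/(target fraction) = 774.59 kg/h.
Overhead = 1300 − 774.59 = 525.41 kg/h.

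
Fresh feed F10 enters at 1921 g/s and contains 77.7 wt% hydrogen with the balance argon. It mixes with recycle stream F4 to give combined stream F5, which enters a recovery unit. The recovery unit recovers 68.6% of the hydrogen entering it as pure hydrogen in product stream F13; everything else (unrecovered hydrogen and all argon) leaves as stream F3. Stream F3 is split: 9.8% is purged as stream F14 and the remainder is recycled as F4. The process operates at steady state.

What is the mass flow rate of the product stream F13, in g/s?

hydrogen in F5: m_A = 1921×0.777 + (1−0.098)·(1−0.686)·m_A, so m_A = 1492.6/0.7168 = 2082.4 g/s.
Product F13 = 0.686×2082.4 = 1428.5 g/s.

1429 g/s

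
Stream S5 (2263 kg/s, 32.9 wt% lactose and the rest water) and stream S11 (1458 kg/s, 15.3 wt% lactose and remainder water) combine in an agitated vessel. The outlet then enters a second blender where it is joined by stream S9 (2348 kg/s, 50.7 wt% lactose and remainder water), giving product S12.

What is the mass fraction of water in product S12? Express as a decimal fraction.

0.644

Overall, product flow = 6069 kg/s.
water in = 2263×0.671 + 1458×0.847 + 2348×0.493 = 3911 kg/s.
water fraction in S12 = 0.644.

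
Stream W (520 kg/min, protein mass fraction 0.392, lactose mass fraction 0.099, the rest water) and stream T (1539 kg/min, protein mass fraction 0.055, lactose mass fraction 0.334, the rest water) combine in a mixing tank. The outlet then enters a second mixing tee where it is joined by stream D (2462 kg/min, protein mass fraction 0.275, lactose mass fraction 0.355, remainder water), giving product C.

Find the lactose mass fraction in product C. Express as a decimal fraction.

Overall, product flow = 4521 kg/min.
lactose in = 520×0.099 + 1539×0.334 + 2462×0.355 = 1439.5 kg/min.
lactose fraction in C = 0.318.

0.318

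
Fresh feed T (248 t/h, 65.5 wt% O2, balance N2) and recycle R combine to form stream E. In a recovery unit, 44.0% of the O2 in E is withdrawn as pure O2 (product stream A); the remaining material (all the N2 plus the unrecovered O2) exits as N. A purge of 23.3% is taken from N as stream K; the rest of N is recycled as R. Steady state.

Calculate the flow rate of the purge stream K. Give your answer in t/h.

122.7 t/h

N2 enters only via T and leaves only via the purge: 248×0.345 = 0.233×(N2 in N), and the recovery unit passes all N2, so N2 in E = N2 in N = 367.21 t/h.
O2 in E: m_A = 248×0.655 + (1−0.233)·(1−0.440)·m_A, so m_A = 162.44/0.5705 = 284.74 t/h.
N = (1−0.440)×284.74 + 367.21 = 526.67 t/h.
Purge K = 0.233×526.67 = 122.71 t/h.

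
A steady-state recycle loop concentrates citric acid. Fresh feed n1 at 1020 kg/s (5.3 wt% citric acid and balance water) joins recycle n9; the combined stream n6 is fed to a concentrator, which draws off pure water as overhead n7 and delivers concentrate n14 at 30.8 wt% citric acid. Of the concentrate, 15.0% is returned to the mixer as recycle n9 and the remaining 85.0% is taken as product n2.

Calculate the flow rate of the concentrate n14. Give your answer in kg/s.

206.5 kg/s

Overall citric acid balance (none leaves overhead): citric acid in fresh feed = citric acid in product, i.e. 1020×0.053 = (1−0.150)·n14·0.308.
n14 = 54.06/(0.308×0.850) = 206.49 kg/s.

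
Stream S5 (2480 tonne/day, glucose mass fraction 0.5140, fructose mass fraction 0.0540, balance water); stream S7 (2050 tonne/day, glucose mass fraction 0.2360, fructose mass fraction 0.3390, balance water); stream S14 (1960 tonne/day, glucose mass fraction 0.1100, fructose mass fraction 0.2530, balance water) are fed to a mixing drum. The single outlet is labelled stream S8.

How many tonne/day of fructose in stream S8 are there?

1325 tonne/day

fructose out = fructose in = 2480×0.054 + 2050×0.339 + 1960×0.253 = 1324.8 tonne/day.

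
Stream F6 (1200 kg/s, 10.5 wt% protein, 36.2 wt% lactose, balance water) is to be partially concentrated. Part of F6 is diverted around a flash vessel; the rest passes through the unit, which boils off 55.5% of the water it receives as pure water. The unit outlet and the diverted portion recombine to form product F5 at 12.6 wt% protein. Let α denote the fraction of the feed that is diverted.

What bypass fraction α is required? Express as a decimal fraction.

All 1200×0.105 = 126 kg/s of protein reaches F5, so F5 = 126/0.126 = 1000 kg/s and vapour = 200 kg/s.
The evaporator receives (1−α)·1200 of feed at 0.533 water and removes 0.555 of that water:
0.555×0.533×(1−α)×1200 = 200
(1−α) = 200/354.98 = 0.5634;  α = 0.4366.

0.437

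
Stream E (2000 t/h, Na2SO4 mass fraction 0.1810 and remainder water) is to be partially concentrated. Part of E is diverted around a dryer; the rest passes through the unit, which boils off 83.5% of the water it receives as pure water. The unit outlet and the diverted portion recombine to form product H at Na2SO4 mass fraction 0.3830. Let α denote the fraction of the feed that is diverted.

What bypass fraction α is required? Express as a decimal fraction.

0.229

All 2000×0.181 = 362 t/h of Na2SO4 reaches H, so H = 362/0.383 = 945.17 t/h and vapour = 1054.8 t/h.
The evaporator receives (1−α)·2000 of feed at 0.819 water and removes 0.835 of that water:
0.835×0.819×(1−α)×2000 = 1054.8
(1−α) = 1054.8/1367.7 = 0.7712;  α = 0.2288.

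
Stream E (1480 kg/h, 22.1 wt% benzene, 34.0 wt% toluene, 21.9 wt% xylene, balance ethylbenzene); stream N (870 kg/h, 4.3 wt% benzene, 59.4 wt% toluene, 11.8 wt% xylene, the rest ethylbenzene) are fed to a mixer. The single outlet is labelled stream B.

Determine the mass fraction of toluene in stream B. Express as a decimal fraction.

0.434

Total flow out = 1480 + 870 = 2350 kg/h.
toluene in = 1480×0.340 + 870×0.594 = 1020 kg/h.
toluene mass fraction in B = 1020/2350 = 0.434.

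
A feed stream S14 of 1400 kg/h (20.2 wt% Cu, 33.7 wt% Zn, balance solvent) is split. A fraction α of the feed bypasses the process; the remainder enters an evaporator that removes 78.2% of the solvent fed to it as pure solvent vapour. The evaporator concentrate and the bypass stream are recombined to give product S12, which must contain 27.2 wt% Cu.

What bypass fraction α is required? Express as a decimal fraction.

All 1400×0.202 = 282.8 kg/h of Cu reaches S12, so S12 = 282.8/0.272 = 1039.7 kg/h and vapour = 360.29 kg/h.
The evaporator receives (1−α)·1400 of feed at 0.461 solvent and removes 0.782 of that solvent:
0.782×0.461×(1−α)×1400 = 360.29
(1−α) = 360.29/504.7 = 0.7139;  α = 0.2861.

0.286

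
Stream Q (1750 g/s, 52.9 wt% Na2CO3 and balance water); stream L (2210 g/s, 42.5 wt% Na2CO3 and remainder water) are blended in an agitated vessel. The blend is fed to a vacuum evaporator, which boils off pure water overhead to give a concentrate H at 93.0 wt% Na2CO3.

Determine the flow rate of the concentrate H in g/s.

Na2CO3 entering = 1750×0.529 + 2210×0.425 = 1865 g/s.
All Na2CO3 reports to H, so H = 1865/0.930 = 2005.4 g/s.

2005 g/s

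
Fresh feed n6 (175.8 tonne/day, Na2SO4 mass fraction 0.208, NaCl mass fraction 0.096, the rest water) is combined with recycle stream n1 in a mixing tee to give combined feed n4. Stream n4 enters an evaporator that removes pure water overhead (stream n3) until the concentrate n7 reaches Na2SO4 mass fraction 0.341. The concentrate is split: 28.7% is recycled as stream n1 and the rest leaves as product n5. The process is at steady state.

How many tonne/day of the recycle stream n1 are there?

Overall Na2SO4 balance (none leaves overhead): Na2SO4 in fresh feed = Na2SO4 in product, i.e. 175.8×0.208 = (1−0.287)·n7·0.341.
n7 = 36.566/(0.341×0.713) = 150.4 tonne/day.
Recycle n1 = 0.287×150.4 = 43.164 tonne/day.

43.16 tonne/day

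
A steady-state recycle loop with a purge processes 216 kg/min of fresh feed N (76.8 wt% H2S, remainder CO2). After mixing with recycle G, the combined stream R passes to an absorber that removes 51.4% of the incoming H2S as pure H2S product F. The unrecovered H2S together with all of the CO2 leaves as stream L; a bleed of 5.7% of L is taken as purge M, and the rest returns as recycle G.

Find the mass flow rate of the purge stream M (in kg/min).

CO2 enters only via N and leaves only via the purge: 216×0.232 = 0.057×(CO2 in L), and the absorber passes all CO2, so CO2 in R = CO2 in L = 879.16 kg/min.
H2S in R: m_A = 216×0.768 + (1−0.057)·(1−0.514)·m_A, so m_A = 165.89/0.5417 = 306.23 kg/min.
L = (1−0.514)×306.23 + 879.16 = 1028 kg/min.
Purge M = 0.057×1028 = 58.595 kg/min.

58.6 kg/min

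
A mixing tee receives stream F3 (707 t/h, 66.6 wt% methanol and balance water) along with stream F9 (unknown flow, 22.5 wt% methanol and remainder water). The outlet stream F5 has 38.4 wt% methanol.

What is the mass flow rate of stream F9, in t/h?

1254 t/h

Let F9 be the unknown flow. Total out = 707 + F9.
methanol balance: 470.86 + 0.225·F9 = 0.384·(707 + F9)
(0.225 − 0.384)·F9 = 0.384×707 − 470.86 = -199.37
F9 = -199.37 / -0.159 = 1253.9 t/h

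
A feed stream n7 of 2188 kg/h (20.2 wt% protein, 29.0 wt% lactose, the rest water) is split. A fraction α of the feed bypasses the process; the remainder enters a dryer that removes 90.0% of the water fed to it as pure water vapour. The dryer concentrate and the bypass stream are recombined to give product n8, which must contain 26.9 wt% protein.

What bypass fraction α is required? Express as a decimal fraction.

0.455

All 2188×0.202 = 441.98 kg/h of protein reaches n8, so n8 = 441.98/0.269 = 1643 kg/h and vapour = 544.97 kg/h.
The evaporator receives (1−α)·2188 of feed at 0.508 water and removes 0.900 of that water:
0.900×0.508×(1−α)×2188 = 544.97
(1−α) = 544.97/1000.4 = 0.5448;  α = 0.4552.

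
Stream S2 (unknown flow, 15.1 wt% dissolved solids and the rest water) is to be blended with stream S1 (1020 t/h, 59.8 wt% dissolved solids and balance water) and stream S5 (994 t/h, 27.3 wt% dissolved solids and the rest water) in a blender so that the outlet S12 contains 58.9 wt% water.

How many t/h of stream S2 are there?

206 t/h

Let S2 be the unknown flow. Total out = 2014 + S2.
water balance: 1132.7 + 0.849·S2 = 0.589·(2014 + S2)
(0.849 − 0.589)·S2 = 0.589×2014 − 1132.7 = 53.568
S2 = 53.568 / 0.260 = 206.03 t/h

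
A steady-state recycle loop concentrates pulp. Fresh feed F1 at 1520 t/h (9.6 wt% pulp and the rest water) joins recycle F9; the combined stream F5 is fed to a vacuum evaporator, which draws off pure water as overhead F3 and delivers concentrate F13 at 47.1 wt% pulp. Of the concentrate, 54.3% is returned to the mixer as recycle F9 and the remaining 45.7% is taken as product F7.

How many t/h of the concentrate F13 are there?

677.9 t/h

Overall pulp balance (none leaves overhead): pulp in fresh feed = pulp in product, i.e. 1520×0.096 = (1−0.543)·F13·0.471.
F13 = 145.92/(0.471×0.457) = 677.92 t/h.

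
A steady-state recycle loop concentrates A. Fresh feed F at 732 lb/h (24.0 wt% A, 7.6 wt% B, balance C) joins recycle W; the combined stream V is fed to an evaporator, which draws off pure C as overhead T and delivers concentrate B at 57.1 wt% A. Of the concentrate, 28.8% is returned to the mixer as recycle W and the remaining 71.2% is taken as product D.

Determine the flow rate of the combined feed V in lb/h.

Overall A balance (none leaves overhead): A in fresh feed = A in product, i.e. 732×0.240 = (1−0.288)·B·0.571.
B = 175.68/(0.571×0.712) = 432.12 lb/h.
Recycle W = 0.288×432.12 = 124.45 lb/h.
Combined feed V = 732 + 124.45 = 856.45 lb/h.

856.5 lb/h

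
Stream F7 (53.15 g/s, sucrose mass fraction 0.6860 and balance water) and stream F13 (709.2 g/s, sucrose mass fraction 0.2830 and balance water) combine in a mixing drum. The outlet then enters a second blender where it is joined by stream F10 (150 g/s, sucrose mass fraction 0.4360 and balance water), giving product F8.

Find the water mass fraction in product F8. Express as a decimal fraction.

Overall, product flow = 912.35 g/s.
water in = 53.15×0.314 + 709.2×0.717 + 150×0.564 = 609.79 g/s.
water fraction in F8 = 0.6684.

0.6684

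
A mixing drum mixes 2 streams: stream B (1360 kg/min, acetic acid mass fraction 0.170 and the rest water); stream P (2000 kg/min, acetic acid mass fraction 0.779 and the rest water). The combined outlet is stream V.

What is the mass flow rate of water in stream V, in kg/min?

1571 kg/min

water out = water in = 1360×0.830 + 2000×0.221 = 1570.8 kg/min.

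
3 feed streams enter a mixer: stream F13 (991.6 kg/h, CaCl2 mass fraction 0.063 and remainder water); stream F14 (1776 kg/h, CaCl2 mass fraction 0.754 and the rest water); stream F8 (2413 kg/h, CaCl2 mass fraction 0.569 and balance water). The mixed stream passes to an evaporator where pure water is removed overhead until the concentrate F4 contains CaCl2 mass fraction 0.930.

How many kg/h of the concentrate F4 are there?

2983 kg/h

CaCl2 entering = 991.6×0.063 + 1776×0.754 + 2413×0.569 = 2774.6 kg/h.
All CaCl2 reports to F4, so F4 = 2774.6/0.930 = 2983.4 kg/h.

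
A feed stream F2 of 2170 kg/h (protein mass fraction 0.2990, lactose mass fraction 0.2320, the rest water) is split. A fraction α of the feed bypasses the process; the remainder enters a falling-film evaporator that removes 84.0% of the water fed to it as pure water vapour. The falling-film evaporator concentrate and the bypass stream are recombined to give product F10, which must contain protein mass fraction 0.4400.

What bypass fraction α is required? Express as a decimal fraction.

0.187

All 2170×0.299 = 648.83 kg/h of protein reaches F10, so F10 = 648.83/0.440 = 1474.6 kg/h and vapour = 695.39 kg/h.
The evaporator receives (1−α)·2170 of feed at 0.469 water and removes 0.840 of that water:
0.840×0.469×(1−α)×2170 = 695.39
(1−α) = 695.39/854.89 = 0.8134;  α = 0.1866.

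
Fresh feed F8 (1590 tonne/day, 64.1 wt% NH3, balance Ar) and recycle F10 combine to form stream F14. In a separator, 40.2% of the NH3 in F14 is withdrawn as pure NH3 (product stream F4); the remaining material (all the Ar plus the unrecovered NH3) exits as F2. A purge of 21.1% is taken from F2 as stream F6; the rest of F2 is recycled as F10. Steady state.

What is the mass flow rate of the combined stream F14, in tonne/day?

Ar enters only via F8 and leaves only via the purge: 1590×0.359 = 0.211×(Ar in F2), and the separator passes all Ar, so Ar in F14 = Ar in F2 = 2705.3 tonne/day.
NH3 in F14: m_A = 1590×0.641 + (1−0.211)·(1−0.402)·m_A, so m_A = 1019.2/0.5282 = 1929.6 tonne/day.
F14 = 1929.6 + 2705.3 = 4634.9 tonne/day.

4635 tonne/day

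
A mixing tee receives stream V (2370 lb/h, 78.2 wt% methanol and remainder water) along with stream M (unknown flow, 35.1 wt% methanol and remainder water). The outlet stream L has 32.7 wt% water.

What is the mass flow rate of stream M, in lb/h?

802.3 lb/h

Let M be the unknown flow. Total out = 2370 + M.
water balance: 516.66 + 0.649·M = 0.327·(2370 + M)
(0.649 − 0.327)·M = 0.327×2370 − 516.66 = 258.33
M = 258.33 / 0.322 = 802.27 lb/h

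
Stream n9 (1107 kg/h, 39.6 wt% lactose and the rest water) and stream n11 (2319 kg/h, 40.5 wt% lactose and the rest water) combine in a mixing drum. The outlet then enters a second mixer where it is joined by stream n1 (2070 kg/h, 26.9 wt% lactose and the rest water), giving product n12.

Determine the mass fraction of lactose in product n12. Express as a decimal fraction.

0.352

Overall, product flow = 5496 kg/h.
lactose in = 1107×0.396 + 2319×0.405 + 2070×0.269 = 1934.4 kg/h.
lactose fraction in n12 = 0.352.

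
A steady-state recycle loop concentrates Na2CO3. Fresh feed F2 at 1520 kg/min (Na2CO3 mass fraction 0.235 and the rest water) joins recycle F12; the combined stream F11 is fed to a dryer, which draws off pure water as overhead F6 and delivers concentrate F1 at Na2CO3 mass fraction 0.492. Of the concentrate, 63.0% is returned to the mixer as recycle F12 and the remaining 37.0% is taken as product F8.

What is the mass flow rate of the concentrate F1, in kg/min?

1962 kg/min

Overall Na2CO3 balance (none leaves overhead): Na2CO3 in fresh feed = Na2CO3 in product, i.e. 1520×0.235 = (1−0.630)·F1·0.492.
F1 = 357.2/(0.492×0.370) = 1962.2 kg/min.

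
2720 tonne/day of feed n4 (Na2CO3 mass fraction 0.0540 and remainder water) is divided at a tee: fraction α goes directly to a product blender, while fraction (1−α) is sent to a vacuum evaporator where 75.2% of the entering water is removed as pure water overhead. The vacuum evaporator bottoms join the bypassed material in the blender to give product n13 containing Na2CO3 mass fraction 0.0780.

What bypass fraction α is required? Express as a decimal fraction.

All 2720×0.054 = 146.88 tonne/day of Na2CO3 reaches n13, so n13 = 146.88/0.078 = 1883.1 tonne/day and vapour = 836.92 tonne/day.
The evaporator receives (1−α)·2720 of feed at 0.946 water and removes 0.752 of that water:
0.752×0.946×(1−α)×2720 = 836.92
(1−α) = 836.92/1935 = 0.4325;  α = 0.5675.

0.567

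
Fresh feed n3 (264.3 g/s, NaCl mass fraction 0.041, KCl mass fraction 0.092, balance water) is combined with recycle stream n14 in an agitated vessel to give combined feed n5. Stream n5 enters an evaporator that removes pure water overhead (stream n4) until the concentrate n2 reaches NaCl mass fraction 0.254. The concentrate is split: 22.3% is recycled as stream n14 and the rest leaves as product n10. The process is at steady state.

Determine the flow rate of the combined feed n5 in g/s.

276.5 g/s

Overall NaCl balance (none leaves overhead): NaCl in fresh feed = NaCl in product, i.e. 264.3×0.041 = (1−0.223)·n2·0.254.
n2 = 10.836/(0.254×0.777) = 54.907 g/s.
Recycle n14 = 0.223×54.907 = 12.244 g/s.
Combined feed n5 = 264.3 + 12.244 = 276.54 g/s.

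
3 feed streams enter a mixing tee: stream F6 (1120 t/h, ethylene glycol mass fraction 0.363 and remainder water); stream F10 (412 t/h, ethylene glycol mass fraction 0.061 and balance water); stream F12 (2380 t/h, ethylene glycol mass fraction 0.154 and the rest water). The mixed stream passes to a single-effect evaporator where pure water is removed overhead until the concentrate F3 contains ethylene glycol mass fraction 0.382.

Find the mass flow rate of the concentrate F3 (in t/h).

2090 t/h

ethylene glycol entering = 1120×0.363 + 412×0.061 + 2380×0.154 = 798.21 t/h.
All ethylene glycol reports to F3, so F3 = 798.21/0.382 = 2089.6 t/h.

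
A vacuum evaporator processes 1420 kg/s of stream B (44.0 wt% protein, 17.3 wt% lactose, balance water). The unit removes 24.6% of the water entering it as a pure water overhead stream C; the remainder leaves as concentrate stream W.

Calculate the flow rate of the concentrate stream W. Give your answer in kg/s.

1285 kg/s

water entering = 1420×0.387 = 549.54 kg/s; overhead removed = 0.246×549.54 = 135.19 kg/s.
Concentrate = 1420 − 135.19 = 1284.8 kg/s.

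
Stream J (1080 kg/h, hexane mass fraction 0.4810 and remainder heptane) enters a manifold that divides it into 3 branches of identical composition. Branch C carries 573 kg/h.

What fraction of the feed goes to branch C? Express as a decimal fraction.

Fraction to C = 573/1080 = 0.5306.

0.531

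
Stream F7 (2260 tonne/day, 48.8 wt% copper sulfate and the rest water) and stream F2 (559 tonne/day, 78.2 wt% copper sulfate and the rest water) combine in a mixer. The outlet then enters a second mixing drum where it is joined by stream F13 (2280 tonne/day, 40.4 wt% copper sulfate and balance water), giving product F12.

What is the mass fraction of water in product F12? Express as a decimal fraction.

Overall, product flow = 5099 tonne/day.
water in = 2260×0.512 + 559×0.218 + 2280×0.596 = 2637.9 tonne/day.
water fraction in F12 = 0.517.

0.517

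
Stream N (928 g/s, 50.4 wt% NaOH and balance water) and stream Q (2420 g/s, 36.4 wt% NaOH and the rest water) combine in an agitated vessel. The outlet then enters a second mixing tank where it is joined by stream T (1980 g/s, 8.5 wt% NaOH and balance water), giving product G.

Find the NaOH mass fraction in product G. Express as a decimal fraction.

0.285

Overall, product flow = 5328 g/s.
NaOH in = 928×0.504 + 2420×0.364 + 1980×0.085 = 1516.9 g/s.
NaOH fraction in G = 0.285.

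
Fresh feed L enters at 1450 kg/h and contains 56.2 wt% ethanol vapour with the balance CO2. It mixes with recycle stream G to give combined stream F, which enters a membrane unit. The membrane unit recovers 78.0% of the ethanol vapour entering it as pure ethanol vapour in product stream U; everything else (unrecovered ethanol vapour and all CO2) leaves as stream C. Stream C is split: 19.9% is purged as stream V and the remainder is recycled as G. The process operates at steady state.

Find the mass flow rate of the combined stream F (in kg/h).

4181 kg/h

CO2 enters only via L and leaves only via the purge: 1450×0.438 = 0.199×(CO2 in C), and the membrane unit passes all CO2, so CO2 in F = CO2 in C = 3191.5 kg/h.
ethanol vapour in F: m_A = 1450×0.562 + (1−0.199)·(1−0.780)·m_A, so m_A = 814.9/0.8238 = 989.22 kg/h.
F = 989.22 + 3191.5 = 4180.7 kg/h.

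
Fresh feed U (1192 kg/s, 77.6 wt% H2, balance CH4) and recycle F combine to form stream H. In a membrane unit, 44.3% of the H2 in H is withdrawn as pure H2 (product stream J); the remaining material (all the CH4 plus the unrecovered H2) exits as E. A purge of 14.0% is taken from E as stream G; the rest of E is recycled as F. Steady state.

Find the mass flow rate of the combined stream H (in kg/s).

3683 kg/s

CH4 enters only via U and leaves only via the purge: 1192×0.224 = 0.140×(CH4 in E), and the membrane unit passes all CH4, so CH4 in H = CH4 in E = 1907.2 kg/s.
H2 in H: m_A = 1192×0.776 + (1−0.140)·(1−0.443)·m_A, so m_A = 924.99/0.5210 = 1775.5 kg/s.
H = 1775.5 + 1907.2 = 3682.7 kg/s.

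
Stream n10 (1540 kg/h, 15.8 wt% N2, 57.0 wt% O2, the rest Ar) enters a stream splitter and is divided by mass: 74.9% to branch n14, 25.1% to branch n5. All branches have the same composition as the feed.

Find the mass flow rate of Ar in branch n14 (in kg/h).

313.7 kg/h

Branch n14 total = 0.749×1540 = 1153.5 kg/h.
Ar in n14 = 0.272×1153.5 = 313.74 kg/h.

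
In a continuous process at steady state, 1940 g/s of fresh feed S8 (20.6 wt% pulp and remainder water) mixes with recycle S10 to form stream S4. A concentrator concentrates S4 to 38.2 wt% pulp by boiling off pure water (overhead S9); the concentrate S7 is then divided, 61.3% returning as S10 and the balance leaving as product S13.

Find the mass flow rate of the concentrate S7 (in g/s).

2703 g/s

Overall pulp balance (none leaves overhead): pulp in fresh feed = pulp in product, i.e. 1940×0.206 = (1−0.613)·S7·0.382.
S7 = 399.64/(0.382×0.387) = 2703.3 g/s.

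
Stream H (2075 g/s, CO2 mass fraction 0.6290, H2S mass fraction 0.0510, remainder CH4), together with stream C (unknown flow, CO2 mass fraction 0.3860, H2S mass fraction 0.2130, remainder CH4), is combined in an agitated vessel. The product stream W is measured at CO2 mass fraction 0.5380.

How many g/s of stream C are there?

1242 g/s

Let C be the unknown flow. Total out = 2075 + C.
CO2 balance: 1305.2 + 0.386·C = 0.538·(2075 + C)
(0.386 − 0.538)·C = 0.538×2075 − 1305.2 = -188.82
C = -188.82 / -0.152 = 1242.3 g/s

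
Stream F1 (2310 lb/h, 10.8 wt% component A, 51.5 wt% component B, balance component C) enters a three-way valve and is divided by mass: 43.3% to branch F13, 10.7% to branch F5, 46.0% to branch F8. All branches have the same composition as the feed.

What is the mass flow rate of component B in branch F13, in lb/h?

515.1 lb/h

Branch F13 total = 0.433×2310 = 1000.2 lb/h.
component B in F13 = 0.515×1000.2 = 515.12 lb/h.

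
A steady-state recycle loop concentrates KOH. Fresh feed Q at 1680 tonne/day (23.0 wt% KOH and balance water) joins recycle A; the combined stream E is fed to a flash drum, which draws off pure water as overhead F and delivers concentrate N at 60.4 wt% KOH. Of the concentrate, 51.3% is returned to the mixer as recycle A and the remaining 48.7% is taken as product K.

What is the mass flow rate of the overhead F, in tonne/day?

1040 tonne/day

Overall KOH balance (none leaves overhead): KOH in fresh feed = KOH in product, i.e. 1680×0.230 = (1−0.513)·N·0.604.
N = 386.4/(0.604×0.487) = 1313.6 tonne/day.
Recycle A = 0.513×1313.6 = 673.89 tonne/day.
Combined feed E = 1680 + 673.89 = 2353.9 tonne/day.
Overhead F = E − N = 2353.9 − 1313.6 = 1040.3 tonne/day.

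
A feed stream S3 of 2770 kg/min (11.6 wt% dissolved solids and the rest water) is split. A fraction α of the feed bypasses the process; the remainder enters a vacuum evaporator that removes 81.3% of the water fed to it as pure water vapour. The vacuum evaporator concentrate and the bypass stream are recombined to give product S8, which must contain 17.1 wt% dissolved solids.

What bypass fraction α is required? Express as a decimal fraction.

All 2770×0.116 = 321.32 kg/min of dissolved solids reaches S8, so S8 = 321.32/0.171 = 1879.1 kg/min and vapour = 890.94 kg/min.
The evaporator receives (1−α)·2770 of feed at 0.884 water and removes 0.813 of that water:
0.813×0.884×(1−α)×2770 = 890.94
(1−α) = 890.94/1990.8 = 0.4475;  α = 0.5525.

0.552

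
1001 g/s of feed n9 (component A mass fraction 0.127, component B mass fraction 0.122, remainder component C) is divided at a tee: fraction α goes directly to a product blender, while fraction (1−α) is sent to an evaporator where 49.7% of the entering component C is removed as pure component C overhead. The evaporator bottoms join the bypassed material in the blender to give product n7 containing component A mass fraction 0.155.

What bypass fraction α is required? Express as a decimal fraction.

All 1001×0.127 = 127.13 g/s of component A reaches n7, so n7 = 127.13/0.155 = 820.17 g/s and vapour = 180.83 g/s.
The evaporator receives (1−α)·1001 of feed at 0.751 component C and removes 0.497 of that component C:
0.497×0.751×(1−α)×1001 = 180.83
(1−α) = 180.83/373.62 = 0.4840;  α = 0.5160.

0.516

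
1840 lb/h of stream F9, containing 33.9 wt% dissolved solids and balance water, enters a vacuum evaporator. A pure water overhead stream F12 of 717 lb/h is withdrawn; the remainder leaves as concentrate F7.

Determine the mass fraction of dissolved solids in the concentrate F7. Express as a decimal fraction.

0.5554

dissolved solids is not removed: 1840×0.339 = 623.76 lb/h of dissolved solids enters F7.
Concentrate = 1840 − 717 = 1123 lb/h.
Mass fraction = 623.76/1123 = 0.5554.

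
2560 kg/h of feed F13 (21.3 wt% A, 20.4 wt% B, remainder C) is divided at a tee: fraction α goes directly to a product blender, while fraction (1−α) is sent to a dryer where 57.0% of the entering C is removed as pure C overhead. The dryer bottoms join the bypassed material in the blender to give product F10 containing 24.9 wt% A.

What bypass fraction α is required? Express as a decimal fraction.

0.565

All 2560×0.213 = 545.28 kg/h of A reaches F10, so F10 = 545.28/0.249 = 2189.9 kg/h and vapour = 370.12 kg/h.
The evaporator receives (1−α)·2560 of feed at 0.583 C and removes 0.570 of that C:
0.570×0.583×(1−α)×2560 = 370.12
(1−α) = 370.12/850.71 = 0.4351;  α = 0.5649.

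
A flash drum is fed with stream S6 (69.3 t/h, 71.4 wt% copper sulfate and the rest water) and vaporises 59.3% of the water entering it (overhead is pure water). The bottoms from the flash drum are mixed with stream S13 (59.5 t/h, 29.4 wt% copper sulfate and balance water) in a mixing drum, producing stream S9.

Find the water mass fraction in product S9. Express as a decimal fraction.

Vapour removed = 0.593×0.286×69.3 = 11.753 t/h; concentrate = 57.547 t/h.
water reaching the mixer = 8.0667 (from concentrate) + 59.5×0.706 = 50.074 t/h.
Product flow = 57.547 + 59.5 = 117.05 t/h; water fraction = 0.4278.

0.4278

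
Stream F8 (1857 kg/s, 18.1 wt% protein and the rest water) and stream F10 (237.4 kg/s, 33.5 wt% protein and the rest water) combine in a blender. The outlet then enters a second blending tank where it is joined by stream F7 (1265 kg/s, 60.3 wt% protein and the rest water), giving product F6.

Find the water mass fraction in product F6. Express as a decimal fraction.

0.649

Overall, product flow = 3359.4 kg/s.
water in = 1857×0.819 + 237.4×0.665 + 1265×0.397 = 2181 kg/s.
water fraction in F6 = 0.649.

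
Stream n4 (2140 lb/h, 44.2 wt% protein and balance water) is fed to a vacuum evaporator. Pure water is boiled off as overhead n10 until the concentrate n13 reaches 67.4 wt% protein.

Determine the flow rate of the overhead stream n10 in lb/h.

736.6 lb/h

protein is conserved: 2140×0.442 = 945.88 lb/h all reports to the concentrate.
Concentrate = 945.88/(target fraction) = 1403.4 lb/h.
Overhead = 2140 − 1403.4 = 736.62 lb/h.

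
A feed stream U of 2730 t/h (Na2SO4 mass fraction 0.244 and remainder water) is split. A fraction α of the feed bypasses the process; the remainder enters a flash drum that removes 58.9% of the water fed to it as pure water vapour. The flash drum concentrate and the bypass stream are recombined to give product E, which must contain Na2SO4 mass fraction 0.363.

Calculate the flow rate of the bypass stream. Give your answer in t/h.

All 2730×0.244 = 666.12 t/h of Na2SO4 reaches E, so E = 666.12/0.363 = 1835 t/h and vapour = 894.96 t/h.
The evaporator receives (1−α)·2730 of feed at 0.756 water and removes 0.589 of that water:
0.589×0.756×(1−α)×2730 = 894.96
(1−α) = 894.96/1215.6 = 0.7362;  α = 0.2638.
Bypass flow = 0.2638×2730 = 720.14 t/h.

720.1 t/h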